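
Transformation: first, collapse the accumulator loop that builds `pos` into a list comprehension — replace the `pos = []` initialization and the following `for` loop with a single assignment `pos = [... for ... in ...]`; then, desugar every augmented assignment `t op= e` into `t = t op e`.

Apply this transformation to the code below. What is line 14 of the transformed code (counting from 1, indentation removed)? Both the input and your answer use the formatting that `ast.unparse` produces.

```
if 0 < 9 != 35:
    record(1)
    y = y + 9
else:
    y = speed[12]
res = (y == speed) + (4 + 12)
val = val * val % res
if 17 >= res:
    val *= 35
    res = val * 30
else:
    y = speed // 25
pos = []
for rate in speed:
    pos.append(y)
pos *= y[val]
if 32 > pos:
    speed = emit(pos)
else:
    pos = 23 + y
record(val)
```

Transformed code:
if 0 < 9 != 35:
    record(1)
    y = y + 9
else:
    y = speed[12]
res = (y == speed) + (4 + 12)
val = val * val % res
if 17 >= res:
    val = val * 35
    res = val * 30
else:
    y = speed // 25
pos = [y for rate in speed]
pos = pos * y[val]
if 32 > pos:
    speed = emit(pos)
else:
    pos = 23 + y
record(val)

pos = pos * y[val]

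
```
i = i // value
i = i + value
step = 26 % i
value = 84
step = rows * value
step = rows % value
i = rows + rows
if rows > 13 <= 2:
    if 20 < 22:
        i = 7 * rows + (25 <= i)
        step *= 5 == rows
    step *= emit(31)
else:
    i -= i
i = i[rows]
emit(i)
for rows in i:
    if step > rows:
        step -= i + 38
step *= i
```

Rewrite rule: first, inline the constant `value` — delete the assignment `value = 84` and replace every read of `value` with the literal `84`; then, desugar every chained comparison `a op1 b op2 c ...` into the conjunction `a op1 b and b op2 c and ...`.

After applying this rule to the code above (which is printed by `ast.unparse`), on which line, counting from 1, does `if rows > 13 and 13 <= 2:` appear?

Transformed code:
i = i // 84
i = i + 84
step = 26 % i
step = rows * 84
step = rows % 84
i = rows + rows
if rows > 13 and 13 <= 2:
    if 20 < 22:
        i = 7 * rows + (25 <= i)
        step *= 5 == rows
    step *= emit(31)
else:
    i -= i
i = i[rows]
emit(i)
for rows in i:
    if step > rows:
        step -= i + 38
step *= i

7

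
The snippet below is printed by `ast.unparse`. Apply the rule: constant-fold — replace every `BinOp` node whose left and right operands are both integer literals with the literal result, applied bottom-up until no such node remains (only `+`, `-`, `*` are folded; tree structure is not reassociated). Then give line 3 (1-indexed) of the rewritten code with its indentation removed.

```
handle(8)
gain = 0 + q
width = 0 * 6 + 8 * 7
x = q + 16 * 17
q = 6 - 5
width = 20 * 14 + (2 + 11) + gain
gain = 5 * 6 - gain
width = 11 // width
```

Transformed code:
handle(8)
gain = 0 + q
width = 56
x = q + 272
q = 1
width = 293 + gain
gain = 30 - gain
width = 11 // width

width = 56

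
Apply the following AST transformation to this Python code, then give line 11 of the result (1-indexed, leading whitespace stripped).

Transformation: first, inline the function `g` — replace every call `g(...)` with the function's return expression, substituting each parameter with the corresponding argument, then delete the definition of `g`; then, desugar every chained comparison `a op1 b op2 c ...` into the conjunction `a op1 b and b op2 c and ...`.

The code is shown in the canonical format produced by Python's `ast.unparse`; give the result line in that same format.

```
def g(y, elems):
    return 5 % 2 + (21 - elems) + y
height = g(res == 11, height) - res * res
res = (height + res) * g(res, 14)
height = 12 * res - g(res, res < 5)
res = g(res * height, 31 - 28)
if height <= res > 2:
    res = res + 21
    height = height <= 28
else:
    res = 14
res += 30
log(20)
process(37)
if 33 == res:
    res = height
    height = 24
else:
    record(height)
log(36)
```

log(20)

Transformed code:
height = 5 % 2 + (21 - height) + (res == 11) - res * res
res = (height + res) * (5 % 2 + (21 - 14) + res)
height = 12 * res - (5 % 2 + (21 - (res < 5)) + res)
res = 5 % 2 + (21 - (31 - 28)) + res * height
if height <= res and res > 2:
    res = res + 21
    height = height <= 28
else:
    res = 14
res += 30
log(20)
process(37)
if 33 == res:
    res = height
    height = 24
else:
    record(height)
log(36)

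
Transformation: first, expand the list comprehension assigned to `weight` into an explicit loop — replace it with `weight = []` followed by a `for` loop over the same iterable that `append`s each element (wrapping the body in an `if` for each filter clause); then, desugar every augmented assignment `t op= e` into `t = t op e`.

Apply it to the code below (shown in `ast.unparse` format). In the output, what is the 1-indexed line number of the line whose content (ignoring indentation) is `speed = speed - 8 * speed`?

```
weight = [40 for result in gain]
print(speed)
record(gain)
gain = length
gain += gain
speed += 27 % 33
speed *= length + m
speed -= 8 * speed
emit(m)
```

10

Transformed code:
weight = []
for result in gain:
    weight.append(40)
print(speed)
record(gain)
gain = length
gain = gain + gain
speed = speed + 27 % 33
speed = speed * (length + m)
speed = speed - 8 * speed
emit(m)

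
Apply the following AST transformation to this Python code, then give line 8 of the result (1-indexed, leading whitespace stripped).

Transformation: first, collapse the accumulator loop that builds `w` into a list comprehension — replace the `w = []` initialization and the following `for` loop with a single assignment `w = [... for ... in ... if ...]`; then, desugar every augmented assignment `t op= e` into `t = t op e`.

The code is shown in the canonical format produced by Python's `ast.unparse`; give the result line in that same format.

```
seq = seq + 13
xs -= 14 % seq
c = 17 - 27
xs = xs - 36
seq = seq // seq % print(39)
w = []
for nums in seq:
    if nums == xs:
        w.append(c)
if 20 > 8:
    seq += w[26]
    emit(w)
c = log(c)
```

seq = seq + w[26]

Transformed code:
seq = seq + 13
xs = xs - 14 % seq
c = 17 - 27
xs = xs - 36
seq = seq // seq % print(39)
w = [c for nums in seq if nums == xs]
if 20 > 8:
    seq = seq + w[26]
    emit(w)
c = log(c)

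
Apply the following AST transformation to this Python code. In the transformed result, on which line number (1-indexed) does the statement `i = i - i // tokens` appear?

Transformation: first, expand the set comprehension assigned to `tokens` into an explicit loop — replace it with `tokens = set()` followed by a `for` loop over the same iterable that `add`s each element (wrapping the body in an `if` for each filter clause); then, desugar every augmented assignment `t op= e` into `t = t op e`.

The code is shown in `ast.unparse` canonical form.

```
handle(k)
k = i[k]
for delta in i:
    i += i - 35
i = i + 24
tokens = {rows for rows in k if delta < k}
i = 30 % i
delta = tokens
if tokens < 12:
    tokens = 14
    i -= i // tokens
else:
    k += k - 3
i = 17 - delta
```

Transformed code:
handle(k)
k = i[k]
for delta in i:
    i = i + (i - 35)
i = i + 24
tokens = set()
for rows in k:
    if delta < k:
        tokens.add(rows)
i = 30 % i
delta = tokens
if tokens < 12:
    tokens = 14
    i = i - i // tokens
else:
    k = k + (k - 3)
i = 17 - delta

14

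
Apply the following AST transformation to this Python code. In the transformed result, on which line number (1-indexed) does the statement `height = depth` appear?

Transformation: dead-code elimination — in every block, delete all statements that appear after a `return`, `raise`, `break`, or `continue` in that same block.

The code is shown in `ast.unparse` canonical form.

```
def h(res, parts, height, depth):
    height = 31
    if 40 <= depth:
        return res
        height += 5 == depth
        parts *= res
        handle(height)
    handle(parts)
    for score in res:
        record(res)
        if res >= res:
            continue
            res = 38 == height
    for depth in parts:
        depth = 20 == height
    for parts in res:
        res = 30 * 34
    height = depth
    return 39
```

Transformed code:
def h(res, parts, height, depth):
    height = 31
    if 40 <= depth:
        return res
    handle(parts)
    for score in res:
        record(res)
        if res >= res:
            continue
    for depth in parts:
        depth = 20 == height
    for parts in res:
        res = 30 * 34
    height = depth
    return 39

14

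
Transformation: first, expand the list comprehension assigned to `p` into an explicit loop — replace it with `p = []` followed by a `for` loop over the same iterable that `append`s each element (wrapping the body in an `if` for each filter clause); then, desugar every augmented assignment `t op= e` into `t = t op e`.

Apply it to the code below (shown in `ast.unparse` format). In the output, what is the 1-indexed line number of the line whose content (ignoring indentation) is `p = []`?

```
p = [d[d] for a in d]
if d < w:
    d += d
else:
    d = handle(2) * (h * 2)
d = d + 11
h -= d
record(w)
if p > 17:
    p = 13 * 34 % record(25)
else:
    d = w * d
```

Transformed code:
p = []
for a in d:
    p.append(d[d])
if d < w:
    d = d + d
else:
    d = handle(2) * (h * 2)
d = d + 11
h = h - d
record(w)
if p > 17:
    p = 13 * 34 % record(25)
else:
    d = w * d

1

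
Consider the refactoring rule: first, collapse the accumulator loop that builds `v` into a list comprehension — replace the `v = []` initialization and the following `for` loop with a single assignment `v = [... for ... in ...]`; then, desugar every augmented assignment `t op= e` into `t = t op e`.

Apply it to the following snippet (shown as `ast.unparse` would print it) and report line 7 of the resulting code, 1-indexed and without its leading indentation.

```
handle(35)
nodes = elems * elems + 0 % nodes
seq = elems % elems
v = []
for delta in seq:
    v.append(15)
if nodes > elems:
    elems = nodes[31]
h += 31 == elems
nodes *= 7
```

Transformed code:
handle(35)
nodes = elems * elems + 0 % nodes
seq = elems % elems
v = [15 for delta in seq]
if nodes > elems:
    elems = nodes[31]
h = h + (31 == elems)
nodes = nodes * 7

h = h + (31 == elems)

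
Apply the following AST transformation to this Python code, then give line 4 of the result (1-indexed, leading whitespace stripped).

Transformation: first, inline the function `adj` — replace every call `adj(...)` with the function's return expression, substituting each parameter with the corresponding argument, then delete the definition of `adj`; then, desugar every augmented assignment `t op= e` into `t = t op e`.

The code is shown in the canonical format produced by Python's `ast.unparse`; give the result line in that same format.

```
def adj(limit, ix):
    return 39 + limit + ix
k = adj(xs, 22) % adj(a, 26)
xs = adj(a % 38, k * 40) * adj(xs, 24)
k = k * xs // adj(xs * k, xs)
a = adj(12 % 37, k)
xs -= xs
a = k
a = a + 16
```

Transformed code:
k = (39 + xs + 22) % (39 + a + 26)
xs = (39 + a % 38 + k * 40) * (39 + xs + 24)
k = k * xs // (39 + xs * k + xs)
a = 39 + 12 % 37 + k
xs = xs - xs
a = k
a = a + 16

a = 39 + 12 % 37 + k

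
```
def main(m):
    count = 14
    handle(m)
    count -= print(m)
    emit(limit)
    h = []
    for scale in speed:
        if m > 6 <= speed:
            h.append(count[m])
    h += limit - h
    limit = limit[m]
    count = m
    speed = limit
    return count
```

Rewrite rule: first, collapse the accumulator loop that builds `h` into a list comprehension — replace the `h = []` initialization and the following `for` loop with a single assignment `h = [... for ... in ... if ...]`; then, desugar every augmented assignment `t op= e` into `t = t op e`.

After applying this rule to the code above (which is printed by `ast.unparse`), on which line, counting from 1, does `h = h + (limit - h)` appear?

7

Transformed code:
def main(m):
    count = 14
    handle(m)
    count = count - print(m)
    emit(limit)
    h = [count[m] for scale in speed if m > 6 <= speed]
    h = h + (limit - h)
    limit = limit[m]
    count = m
    speed = limit
    return count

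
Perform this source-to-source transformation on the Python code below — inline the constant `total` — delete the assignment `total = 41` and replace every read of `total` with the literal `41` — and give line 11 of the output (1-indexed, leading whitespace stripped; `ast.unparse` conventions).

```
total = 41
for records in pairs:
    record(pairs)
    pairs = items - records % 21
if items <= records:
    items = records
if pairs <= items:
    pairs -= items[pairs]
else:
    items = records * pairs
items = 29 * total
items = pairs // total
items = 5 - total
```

items = pairs // 41

Transformed code:
for records in pairs:
    record(pairs)
    pairs = items - records % 21
if items <= records:
    items = records
if pairs <= items:
    pairs -= items[pairs]
else:
    items = records * pairs
items = 29 * 41
items = pairs // 41
items = 5 - 41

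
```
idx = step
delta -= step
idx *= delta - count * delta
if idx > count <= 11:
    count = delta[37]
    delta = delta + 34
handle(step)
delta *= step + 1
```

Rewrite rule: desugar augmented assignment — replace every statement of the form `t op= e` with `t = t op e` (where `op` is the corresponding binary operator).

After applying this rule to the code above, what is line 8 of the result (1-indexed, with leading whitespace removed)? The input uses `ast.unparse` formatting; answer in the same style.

Transformed code:
idx = step
delta = delta - step
idx = idx * (delta - count * delta)
if idx > count <= 11:
    count = delta[37]
    delta = delta + 34
handle(step)
delta = delta * (step + 1)

delta = delta * (step + 1)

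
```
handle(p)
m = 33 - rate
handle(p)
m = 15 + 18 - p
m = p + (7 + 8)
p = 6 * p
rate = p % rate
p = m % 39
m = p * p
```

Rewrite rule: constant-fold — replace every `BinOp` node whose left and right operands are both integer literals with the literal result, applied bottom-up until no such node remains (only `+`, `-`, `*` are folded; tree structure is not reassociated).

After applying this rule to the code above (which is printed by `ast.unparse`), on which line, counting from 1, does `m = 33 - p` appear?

Transformed code:
handle(p)
m = 33 - rate
handle(p)
m = 33 - p
m = p + 15
p = 6 * p
rate = p % rate
p = m % 39
m = p * p

4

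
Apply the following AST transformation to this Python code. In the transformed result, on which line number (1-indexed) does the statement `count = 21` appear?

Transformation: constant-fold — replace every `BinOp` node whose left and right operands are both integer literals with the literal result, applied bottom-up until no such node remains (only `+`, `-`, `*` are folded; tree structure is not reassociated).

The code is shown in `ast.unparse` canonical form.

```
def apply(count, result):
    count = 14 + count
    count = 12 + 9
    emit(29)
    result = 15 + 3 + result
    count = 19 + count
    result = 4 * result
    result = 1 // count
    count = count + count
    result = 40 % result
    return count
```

Transformed code:
def apply(count, result):
    count = 14 + count
    count = 21
    emit(29)
    result = 18 + result
    count = 19 + count
    result = 4 * result
    result = 1 // count
    count = count + count
    result = 40 % result
    return count

3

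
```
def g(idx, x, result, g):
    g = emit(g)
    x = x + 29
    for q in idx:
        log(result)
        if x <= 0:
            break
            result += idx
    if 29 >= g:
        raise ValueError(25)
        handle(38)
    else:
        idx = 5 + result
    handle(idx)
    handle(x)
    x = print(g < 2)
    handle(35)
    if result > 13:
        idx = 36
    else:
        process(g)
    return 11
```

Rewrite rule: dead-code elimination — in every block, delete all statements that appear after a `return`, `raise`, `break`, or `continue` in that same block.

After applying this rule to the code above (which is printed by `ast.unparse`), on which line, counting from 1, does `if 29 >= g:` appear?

8

Transformed code:
def g(idx, x, result, g):
    g = emit(g)
    x = x + 29
    for q in idx:
        log(result)
        if x <= 0:
            break
    if 29 >= g:
        raise ValueError(25)
    else:
        idx = 5 + result
    handle(idx)
    handle(x)
    x = print(g < 2)
    handle(35)
    if result > 13:
        idx = 36
    else:
        process(g)
    return 11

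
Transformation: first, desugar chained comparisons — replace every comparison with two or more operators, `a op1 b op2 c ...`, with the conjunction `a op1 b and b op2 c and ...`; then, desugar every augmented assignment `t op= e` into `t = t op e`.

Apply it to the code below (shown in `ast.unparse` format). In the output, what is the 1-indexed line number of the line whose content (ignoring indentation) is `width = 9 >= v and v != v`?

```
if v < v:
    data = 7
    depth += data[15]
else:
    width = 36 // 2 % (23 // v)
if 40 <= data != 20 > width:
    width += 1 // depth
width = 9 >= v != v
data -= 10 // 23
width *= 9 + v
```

8

Transformed code:
if v < v:
    data = 7
    depth = depth + data[15]
else:
    width = 36 // 2 % (23 // v)
if 40 <= data and data != 20 and (20 > width):
    width = width + 1 // depth
width = 9 >= v and v != v
data = data - 10 // 23
width = width * (9 + v)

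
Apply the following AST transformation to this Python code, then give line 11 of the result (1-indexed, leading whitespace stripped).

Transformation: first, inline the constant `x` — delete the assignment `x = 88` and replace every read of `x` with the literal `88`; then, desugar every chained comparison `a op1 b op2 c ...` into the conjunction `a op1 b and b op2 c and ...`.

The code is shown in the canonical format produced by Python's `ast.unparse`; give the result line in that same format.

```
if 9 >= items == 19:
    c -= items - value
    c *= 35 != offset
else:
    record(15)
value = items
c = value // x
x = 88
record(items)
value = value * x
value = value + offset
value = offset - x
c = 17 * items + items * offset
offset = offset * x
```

Transformed code:
if 9 >= items and items == 19:
    c -= items - value
    c *= 35 != offset
else:
    record(15)
value = items
c = value // 88
record(items)
value = value * 88
value = value + offset
value = offset - 88
c = 17 * items + items * offset
offset = offset * 88

value = offset - 88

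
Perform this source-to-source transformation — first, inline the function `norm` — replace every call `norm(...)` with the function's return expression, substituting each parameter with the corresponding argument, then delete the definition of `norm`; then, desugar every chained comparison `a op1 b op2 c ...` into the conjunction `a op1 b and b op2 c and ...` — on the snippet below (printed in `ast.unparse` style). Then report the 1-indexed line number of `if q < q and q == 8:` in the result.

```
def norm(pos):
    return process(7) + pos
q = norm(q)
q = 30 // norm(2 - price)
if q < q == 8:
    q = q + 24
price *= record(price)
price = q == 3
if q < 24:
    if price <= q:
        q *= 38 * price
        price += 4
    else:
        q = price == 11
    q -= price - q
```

3

Transformed code:
q = process(7) + q
q = 30 // (process(7) + (2 - price))
if q < q and q == 8:
    q = q + 24
price *= record(price)
price = q == 3
if q < 24:
    if price <= q:
        q *= 38 * price
        price += 4
    else:
        q = price == 11
    q -= price - q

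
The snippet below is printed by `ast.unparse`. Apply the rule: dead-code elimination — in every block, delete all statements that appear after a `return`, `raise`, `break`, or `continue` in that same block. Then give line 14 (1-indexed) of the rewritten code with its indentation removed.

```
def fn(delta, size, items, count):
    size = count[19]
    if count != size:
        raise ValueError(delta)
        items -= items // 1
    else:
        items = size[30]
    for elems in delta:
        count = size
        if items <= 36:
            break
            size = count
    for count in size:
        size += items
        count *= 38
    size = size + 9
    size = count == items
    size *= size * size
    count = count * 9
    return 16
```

size = size + 9

Transformed code:
def fn(delta, size, items, count):
    size = count[19]
    if count != size:
        raise ValueError(delta)
    else:
        items = size[30]
    for elems in delta:
        count = size
        if items <= 36:
            break
    for count in size:
        size += items
        count *= 38
    size = size + 9
    size = count == items
    size *= size * size
    count = count * 9
    return 16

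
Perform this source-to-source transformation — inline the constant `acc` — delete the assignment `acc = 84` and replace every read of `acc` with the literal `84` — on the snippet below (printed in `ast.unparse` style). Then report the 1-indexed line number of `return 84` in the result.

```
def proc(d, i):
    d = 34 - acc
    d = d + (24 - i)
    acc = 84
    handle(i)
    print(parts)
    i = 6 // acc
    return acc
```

7

Transformed code:
def proc(d, i):
    d = 34 - 84
    d = d + (24 - i)
    handle(i)
    print(parts)
    i = 6 // 84
    return 84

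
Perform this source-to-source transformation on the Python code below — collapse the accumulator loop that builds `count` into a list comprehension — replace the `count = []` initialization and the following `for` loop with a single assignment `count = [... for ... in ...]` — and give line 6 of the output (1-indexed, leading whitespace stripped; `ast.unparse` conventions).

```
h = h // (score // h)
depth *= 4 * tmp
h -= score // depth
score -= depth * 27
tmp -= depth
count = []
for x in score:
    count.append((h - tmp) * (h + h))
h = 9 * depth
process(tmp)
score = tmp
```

count = [(h - tmp) * (h + h) for x in score]

Transformed code:
h = h // (score // h)
depth *= 4 * tmp
h -= score // depth
score -= depth * 27
tmp -= depth
count = [(h - tmp) * (h + h) for x in score]
h = 9 * depth
process(tmp)
score = tmp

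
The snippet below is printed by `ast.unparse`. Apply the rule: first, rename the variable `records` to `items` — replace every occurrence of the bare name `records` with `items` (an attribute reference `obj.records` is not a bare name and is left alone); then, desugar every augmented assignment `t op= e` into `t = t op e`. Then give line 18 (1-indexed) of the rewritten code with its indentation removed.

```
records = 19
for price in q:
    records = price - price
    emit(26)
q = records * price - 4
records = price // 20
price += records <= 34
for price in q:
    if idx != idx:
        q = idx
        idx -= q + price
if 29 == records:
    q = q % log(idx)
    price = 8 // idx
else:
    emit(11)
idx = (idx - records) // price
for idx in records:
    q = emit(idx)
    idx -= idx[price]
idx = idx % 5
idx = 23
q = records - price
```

for idx in items:

Transformed code:
items = 19
for price in q:
    items = price - price
    emit(26)
q = items * price - 4
items = price // 20
price = price + (items <= 34)
for price in q:
    if idx != idx:
        q = idx
        idx = idx - (q + price)
if 29 == items:
    q = q % log(idx)
    price = 8 // idx
else:
    emit(11)
idx = (idx - items) // price
for idx in items:
    q = emit(idx)
    idx = idx - idx[price]
idx = idx % 5
idx = 23
q = items - price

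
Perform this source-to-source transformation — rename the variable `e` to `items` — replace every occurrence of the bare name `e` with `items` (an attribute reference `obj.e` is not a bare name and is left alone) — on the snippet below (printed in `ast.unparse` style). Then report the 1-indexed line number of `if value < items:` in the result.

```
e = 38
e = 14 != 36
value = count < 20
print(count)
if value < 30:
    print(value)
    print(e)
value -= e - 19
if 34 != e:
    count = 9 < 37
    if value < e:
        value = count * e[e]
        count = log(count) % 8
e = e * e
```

11

Transformed code:
items = 38
items = 14 != 36
value = count < 20
print(count)
if value < 30:
    print(value)
    print(items)
value -= items - 19
if 34 != items:
    count = 9 < 37
    if value < items:
        value = count * items[items]
        count = log(count) % 8
items = items * items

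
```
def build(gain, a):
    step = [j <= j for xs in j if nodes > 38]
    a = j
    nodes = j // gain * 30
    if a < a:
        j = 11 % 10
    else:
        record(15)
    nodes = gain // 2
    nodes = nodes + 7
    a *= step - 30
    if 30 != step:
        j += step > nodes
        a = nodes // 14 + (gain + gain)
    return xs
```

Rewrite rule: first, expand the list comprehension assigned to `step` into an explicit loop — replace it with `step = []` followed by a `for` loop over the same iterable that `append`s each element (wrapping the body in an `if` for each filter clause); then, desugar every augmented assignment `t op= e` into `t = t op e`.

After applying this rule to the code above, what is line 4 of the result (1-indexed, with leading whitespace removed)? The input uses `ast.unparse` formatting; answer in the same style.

if nodes > 38:

Transformed code:
def build(gain, a):
    step = []
    for xs in j:
        if nodes > 38:
            step.append(j <= j)
    a = j
    nodes = j // gain * 30
    if a < a:
        j = 11 % 10
    else:
        record(15)
    nodes = gain // 2
    nodes = nodes + 7
    a = a * (step - 30)
    if 30 != step:
        j = j + (step > nodes)
        a = nodes // 14 + (gain + gain)
    return xs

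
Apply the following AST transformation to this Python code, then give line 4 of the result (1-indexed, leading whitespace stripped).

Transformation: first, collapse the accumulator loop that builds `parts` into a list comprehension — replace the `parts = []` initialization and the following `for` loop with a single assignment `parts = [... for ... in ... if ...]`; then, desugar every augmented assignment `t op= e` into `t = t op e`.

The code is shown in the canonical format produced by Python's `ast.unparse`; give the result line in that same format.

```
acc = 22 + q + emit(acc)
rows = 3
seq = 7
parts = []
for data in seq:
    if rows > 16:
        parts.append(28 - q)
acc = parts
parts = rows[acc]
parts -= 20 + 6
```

Transformed code:
acc = 22 + q + emit(acc)
rows = 3
seq = 7
parts = [28 - q for data in seq if rows > 16]
acc = parts
parts = rows[acc]
parts = parts - (20 + 6)

parts = [28 - q for data in seq if rows > 16]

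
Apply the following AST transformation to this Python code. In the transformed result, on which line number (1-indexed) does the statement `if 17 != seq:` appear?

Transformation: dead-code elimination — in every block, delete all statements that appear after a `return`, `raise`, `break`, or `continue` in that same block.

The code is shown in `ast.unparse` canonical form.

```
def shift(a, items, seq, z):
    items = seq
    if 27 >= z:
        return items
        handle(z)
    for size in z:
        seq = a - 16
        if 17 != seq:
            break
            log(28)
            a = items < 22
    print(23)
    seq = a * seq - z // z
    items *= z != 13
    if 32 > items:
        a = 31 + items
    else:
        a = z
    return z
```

Transformed code:
def shift(a, items, seq, z):
    items = seq
    if 27 >= z:
        return items
    for size in z:
        seq = a - 16
        if 17 != seq:
            break
    print(23)
    seq = a * seq - z // z
    items *= z != 13
    if 32 > items:
        a = 31 + items
    else:
        a = z
    return z

7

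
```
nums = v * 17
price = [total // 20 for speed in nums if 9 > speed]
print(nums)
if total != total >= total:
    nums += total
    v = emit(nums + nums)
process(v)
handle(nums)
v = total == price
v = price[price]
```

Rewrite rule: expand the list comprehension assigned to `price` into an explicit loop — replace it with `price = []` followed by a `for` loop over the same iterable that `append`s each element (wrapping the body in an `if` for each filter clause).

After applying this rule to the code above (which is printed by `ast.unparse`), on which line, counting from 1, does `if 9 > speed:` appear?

4

Transformed code:
nums = v * 17
price = []
for speed in nums:
    if 9 > speed:
        price.append(total // 20)
print(nums)
if total != total >= total:
    nums += total
    v = emit(nums + nums)
process(v)
handle(nums)
v = total == price
v = price[price]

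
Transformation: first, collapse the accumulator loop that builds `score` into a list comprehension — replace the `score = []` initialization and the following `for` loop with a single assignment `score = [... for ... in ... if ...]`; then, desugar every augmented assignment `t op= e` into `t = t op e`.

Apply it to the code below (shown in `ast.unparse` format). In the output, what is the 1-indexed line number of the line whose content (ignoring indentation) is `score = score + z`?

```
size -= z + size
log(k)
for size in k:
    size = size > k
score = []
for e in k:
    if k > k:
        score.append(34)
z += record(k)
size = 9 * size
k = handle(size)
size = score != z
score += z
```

Transformed code:
size = size - (z + size)
log(k)
for size in k:
    size = size > k
score = [34 for e in k if k > k]
z = z + record(k)
size = 9 * size
k = handle(size)
size = score != z
score = score + z

10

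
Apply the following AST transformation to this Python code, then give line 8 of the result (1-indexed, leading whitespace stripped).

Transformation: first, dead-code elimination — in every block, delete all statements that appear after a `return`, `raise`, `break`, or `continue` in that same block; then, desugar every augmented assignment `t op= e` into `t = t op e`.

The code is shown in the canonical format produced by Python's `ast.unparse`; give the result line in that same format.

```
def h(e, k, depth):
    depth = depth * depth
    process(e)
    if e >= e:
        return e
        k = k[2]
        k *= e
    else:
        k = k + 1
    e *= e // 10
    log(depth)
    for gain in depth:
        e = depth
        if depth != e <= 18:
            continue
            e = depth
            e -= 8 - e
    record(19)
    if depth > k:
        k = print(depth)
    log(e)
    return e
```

e = e * (e // 10)

Transformed code:
def h(e, k, depth):
    depth = depth * depth
    process(e)
    if e >= e:
        return e
    else:
        k = k + 1
    e = e * (e // 10)
    log(depth)
    for gain in depth:
        e = depth
        if depth != e <= 18:
            continue
    record(19)
    if depth > k:
        k = print(depth)
    log(e)
    return e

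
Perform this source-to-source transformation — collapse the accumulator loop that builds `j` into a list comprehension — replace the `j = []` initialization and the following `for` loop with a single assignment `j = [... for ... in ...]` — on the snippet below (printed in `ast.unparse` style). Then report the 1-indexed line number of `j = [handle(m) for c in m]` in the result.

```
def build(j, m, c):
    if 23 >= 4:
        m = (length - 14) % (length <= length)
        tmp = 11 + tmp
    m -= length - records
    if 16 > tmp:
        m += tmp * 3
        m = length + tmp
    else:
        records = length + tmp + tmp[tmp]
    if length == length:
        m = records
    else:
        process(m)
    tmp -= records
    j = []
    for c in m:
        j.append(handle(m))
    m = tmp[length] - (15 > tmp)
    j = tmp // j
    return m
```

Transformed code:
def build(j, m, c):
    if 23 >= 4:
        m = (length - 14) % (length <= length)
        tmp = 11 + tmp
    m -= length - records
    if 16 > tmp:
        m += tmp * 3
        m = length + tmp
    else:
        records = length + tmp + tmp[tmp]
    if length == length:
        m = records
    else:
        process(m)
    tmp -= records
    j = [handle(m) for c in m]
    m = tmp[length] - (15 > tmp)
    j = tmp // j
    return m

16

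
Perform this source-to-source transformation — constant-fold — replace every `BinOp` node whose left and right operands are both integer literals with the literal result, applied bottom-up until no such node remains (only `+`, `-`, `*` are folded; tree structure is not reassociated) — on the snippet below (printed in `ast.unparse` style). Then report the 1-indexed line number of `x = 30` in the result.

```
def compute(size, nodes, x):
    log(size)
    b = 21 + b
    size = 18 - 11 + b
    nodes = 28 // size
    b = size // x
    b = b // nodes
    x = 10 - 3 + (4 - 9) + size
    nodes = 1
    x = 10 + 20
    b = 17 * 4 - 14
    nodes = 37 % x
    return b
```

Transformed code:
def compute(size, nodes, x):
    log(size)
    b = 21 + b
    size = 7 + b
    nodes = 28 // size
    b = size // x
    b = b // nodes
    x = 2 + size
    nodes = 1
    x = 30
    b = 54
    nodes = 37 % x
    return b

10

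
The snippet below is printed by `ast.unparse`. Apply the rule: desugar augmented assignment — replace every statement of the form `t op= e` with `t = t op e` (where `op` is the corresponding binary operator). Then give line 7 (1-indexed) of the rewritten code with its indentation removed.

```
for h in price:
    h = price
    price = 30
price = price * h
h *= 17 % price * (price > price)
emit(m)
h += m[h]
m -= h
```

Transformed code:
for h in price:
    h = price
    price = 30
price = price * h
h = h * (17 % price * (price > price))
emit(m)
h = h + m[h]
m = m - h

h = h + m[h]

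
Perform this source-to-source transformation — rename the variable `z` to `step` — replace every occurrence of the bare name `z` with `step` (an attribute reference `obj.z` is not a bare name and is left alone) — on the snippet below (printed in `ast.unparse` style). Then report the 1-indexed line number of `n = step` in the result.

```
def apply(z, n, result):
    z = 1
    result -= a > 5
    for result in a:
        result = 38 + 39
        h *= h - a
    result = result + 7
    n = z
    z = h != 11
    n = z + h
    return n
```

Transformed code:
def apply(step, n, result):
    step = 1
    result -= a > 5
    for result in a:
        result = 38 + 39
        h *= h - a
    result = result + 7
    n = step
    step = h != 11
    n = step + h
    return n

8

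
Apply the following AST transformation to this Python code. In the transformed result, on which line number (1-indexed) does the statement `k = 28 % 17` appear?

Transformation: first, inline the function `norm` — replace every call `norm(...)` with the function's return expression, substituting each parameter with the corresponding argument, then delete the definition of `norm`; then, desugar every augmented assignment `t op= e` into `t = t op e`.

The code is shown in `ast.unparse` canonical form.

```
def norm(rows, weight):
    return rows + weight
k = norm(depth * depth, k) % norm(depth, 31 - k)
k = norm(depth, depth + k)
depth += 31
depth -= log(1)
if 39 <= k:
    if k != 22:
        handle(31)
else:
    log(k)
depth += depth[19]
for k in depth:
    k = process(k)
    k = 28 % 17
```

Transformed code:
k = (depth * depth + k) % (depth + (31 - k))
k = depth + (depth + k)
depth = depth + 31
depth = depth - log(1)
if 39 <= k:
    if k != 22:
        handle(31)
else:
    log(k)
depth = depth + depth[19]
for k in depth:
    k = process(k)
    k = 28 % 17

13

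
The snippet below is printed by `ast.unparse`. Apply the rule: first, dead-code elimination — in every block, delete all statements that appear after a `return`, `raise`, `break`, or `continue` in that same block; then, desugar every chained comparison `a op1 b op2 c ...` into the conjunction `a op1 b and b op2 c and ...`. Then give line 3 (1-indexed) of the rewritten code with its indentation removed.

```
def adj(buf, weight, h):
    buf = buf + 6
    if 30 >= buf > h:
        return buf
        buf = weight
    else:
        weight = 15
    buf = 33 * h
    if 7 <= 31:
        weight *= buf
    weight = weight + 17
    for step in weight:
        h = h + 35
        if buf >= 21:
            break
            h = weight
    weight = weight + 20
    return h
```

Transformed code:
def adj(buf, weight, h):
    buf = buf + 6
    if 30 >= buf and buf > h:
        return buf
    else:
        weight = 15
    buf = 33 * h
    if 7 <= 31:
        weight *= buf
    weight = weight + 17
    for step in weight:
        h = h + 35
        if buf >= 21:
            break
    weight = weight + 20
    return h

if 30 >= buf and buf > h:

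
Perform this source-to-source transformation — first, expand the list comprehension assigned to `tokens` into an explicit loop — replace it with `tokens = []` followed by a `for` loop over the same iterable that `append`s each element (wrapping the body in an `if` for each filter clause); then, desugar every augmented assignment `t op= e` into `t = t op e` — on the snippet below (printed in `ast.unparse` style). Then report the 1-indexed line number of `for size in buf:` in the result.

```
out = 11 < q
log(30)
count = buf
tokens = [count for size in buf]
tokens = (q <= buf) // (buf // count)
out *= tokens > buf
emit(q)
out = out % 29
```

5

Transformed code:
out = 11 < q
log(30)
count = buf
tokens = []
for size in buf:
    tokens.append(count)
tokens = (q <= buf) // (buf // count)
out = out * (tokens > buf)
emit(q)
out = out % 29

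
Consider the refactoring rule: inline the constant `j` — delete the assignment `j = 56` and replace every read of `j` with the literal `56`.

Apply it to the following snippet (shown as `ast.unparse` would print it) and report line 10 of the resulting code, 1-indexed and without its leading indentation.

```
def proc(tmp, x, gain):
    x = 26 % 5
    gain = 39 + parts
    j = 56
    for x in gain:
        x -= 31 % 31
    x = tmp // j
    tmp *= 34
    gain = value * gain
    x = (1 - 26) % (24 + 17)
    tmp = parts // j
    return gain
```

tmp = parts // 56

Transformed code:
def proc(tmp, x, gain):
    x = 26 % 5
    gain = 39 + parts
    for x in gain:
        x -= 31 % 31
    x = tmp // 56
    tmp *= 34
    gain = value * gain
    x = (1 - 26) % (24 + 17)
    tmp = parts // 56
    return gain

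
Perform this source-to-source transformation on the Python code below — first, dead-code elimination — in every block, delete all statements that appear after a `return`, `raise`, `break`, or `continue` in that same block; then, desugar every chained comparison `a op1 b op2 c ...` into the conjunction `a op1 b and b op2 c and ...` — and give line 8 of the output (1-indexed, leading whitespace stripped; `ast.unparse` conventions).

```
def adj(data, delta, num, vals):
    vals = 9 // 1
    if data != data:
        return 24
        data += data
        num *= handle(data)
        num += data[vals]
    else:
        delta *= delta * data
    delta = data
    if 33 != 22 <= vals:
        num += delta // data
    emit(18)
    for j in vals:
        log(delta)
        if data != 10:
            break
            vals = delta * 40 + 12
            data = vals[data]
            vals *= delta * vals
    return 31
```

Transformed code:
def adj(data, delta, num, vals):
    vals = 9 // 1
    if data != data:
        return 24
    else:
        delta *= delta * data
    delta = data
    if 33 != 22 and 22 <= vals:
        num += delta // data
    emit(18)
    for j in vals:
        log(delta)
        if data != 10:
            break
    return 31

if 33 != 22 and 22 <= vals:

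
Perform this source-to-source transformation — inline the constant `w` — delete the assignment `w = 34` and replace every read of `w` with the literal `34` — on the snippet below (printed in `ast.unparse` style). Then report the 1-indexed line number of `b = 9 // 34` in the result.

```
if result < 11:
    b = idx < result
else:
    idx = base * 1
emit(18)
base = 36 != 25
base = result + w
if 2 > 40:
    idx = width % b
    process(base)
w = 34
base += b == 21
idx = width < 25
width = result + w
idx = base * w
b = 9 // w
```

15

Transformed code:
if result < 11:
    b = idx < result
else:
    idx = base * 1
emit(18)
base = 36 != 25
base = result + 34
if 2 > 40:
    idx = width % b
    process(base)
base += b == 21
idx = width < 25
width = result + 34
idx = base * 34
b = 9 // 34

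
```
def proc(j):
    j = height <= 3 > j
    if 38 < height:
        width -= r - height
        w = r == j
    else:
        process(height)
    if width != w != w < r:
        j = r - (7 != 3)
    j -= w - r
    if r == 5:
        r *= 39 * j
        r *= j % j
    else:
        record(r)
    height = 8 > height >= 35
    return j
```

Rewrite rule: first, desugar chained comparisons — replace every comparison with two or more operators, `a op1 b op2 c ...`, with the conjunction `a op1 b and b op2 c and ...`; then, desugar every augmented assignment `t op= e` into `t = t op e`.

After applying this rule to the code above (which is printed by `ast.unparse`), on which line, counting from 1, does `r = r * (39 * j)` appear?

12

Transformed code:
def proc(j):
    j = height <= 3 and 3 > j
    if 38 < height:
        width = width - (r - height)
        w = r == j
    else:
        process(height)
    if width != w and w != w and (w < r):
        j = r - (7 != 3)
    j = j - (w - r)
    if r == 5:
        r = r * (39 * j)
        r = r * (j % j)
    else:
        record(r)
    height = 8 > height and height >= 35
    return j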